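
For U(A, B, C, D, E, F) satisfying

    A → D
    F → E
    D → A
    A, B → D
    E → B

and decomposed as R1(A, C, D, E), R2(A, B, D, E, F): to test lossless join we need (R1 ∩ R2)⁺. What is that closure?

R1 ∩ R2 = {A, D, E}.
E → B applies, adding B
Closure: {A, B, D, E}.

A, B, D, E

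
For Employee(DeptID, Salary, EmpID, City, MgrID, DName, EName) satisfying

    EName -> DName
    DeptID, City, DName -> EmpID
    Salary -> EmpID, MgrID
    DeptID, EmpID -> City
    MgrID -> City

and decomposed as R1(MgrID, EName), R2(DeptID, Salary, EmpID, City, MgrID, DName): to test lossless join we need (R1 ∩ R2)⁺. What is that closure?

City, MgrID

R1 ∩ R2 = {MgrID}.
MgrID → City applies, adding City
Closure: {City, MgrID}.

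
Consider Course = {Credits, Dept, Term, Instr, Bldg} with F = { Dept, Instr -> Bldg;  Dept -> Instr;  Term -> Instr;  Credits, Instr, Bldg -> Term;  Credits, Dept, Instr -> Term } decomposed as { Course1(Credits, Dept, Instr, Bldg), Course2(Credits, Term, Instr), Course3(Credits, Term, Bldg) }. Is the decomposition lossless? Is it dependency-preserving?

lossless but not dependency-preserving

Lossless test (chase): Rows 2 and 3 agree on Term; apply Term→Instr and equate their Instr entries. Rows 1 and 3 agree on Credits, Instr, Bldg; apply Credits, Instr, Bldg→Term and equate their Term entries. Row 1 is now all distinguished symbols — the join is lossless.
Dependency preservation: the restricted closure of {Credits, Instr, Bldg} across the fragments never reaches {Term}, so Credits, Instr, Bldg → Term cannot be enforced without a join — not preserved.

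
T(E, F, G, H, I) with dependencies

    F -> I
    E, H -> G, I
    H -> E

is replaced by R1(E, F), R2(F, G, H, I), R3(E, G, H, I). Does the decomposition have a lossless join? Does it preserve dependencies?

lossless and dependency-preserving

Lossless test (chase): Rows 1 and 2 agree on F; apply F→I and equate their I entries. Rows 2 and 3 agree on H; apply H→E and equate their E entries. Row 2 is now all distinguished symbols — the join is lossless.
Dependency preservation: every FD's attributes lie within a single fragment, so each can be enforced locally — preserved.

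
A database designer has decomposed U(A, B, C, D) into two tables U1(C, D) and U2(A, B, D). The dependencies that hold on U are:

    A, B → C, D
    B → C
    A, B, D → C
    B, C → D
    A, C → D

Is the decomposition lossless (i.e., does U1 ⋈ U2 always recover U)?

Common attributes: U1 ∩ U2 = {D}.
No dependency enlarges {D}, so (D)⁺ = {D}.
The closure contains neither all of U1 = {C, D} nor all of U2 = {A, B, D}, so the common attributes are not a superkey of either fragment. The join is lossy.

No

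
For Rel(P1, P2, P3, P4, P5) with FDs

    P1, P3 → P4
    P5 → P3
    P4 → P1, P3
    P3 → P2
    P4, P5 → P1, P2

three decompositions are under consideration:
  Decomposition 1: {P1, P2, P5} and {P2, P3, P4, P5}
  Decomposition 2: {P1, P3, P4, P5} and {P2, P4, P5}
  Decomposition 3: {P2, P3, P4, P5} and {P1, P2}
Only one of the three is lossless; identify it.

Decomposition 1: common = {P2, P5}, closure = {P2, P3, P5} → lossy.
Decomposition 2: common = {P4, P5}, closure = {P1, P2, P3, P4, P5} → lossless.
Decomposition 3: common = {P2}, closure = {P2} → lossy.

Decomposition 2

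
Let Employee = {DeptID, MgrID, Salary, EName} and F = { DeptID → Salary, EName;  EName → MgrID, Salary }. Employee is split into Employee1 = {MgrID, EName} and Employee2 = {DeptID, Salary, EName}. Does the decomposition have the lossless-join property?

Yes

Common attributes: Employee1 ∩ Employee2 = {EName}.
Closure of {EName}: EName → MgrID, Salary applies, adding MgrID, Salary. So (EName)⁺ = {MgrID, Salary, EName}.
This closure contains every attribute of Employee1, so Employee1 ∩ Employee2 → Employee1. The join is lossless.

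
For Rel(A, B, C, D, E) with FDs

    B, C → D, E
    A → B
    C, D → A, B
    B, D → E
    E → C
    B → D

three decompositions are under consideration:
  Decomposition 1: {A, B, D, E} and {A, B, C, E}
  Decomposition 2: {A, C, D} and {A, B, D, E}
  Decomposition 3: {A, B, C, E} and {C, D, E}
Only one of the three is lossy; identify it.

Decomposition 1: common = {A, B, E}, closure = {A, B, C, D, E} → lossless.
Decomposition 2: common = {A, D}, closure = {A, B, C, D, E} → lossless.
Decomposition 3: common = {C, E}, closure = {C, E} → lossy.

Decomposition 3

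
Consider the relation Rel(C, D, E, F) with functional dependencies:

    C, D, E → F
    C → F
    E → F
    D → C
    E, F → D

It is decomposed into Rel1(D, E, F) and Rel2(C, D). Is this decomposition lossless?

Yes

Common attributes: Rel1 ∩ Rel2 = {D}.
Closure of {D}: D → C applies, adding C; C → F applies, adding F. So (D)⁺ = {C, D, F}.
This closure contains every attribute of Rel2, so Rel1 ∩ Rel2 → Rel2. The join is lossless.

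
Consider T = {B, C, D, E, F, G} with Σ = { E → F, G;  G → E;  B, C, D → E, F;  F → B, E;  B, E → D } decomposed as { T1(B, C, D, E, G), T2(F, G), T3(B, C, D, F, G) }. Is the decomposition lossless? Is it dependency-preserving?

Lossless test (chase): Rows 1 and 2 agree on G; apply G→E and equate their E entries. Rows 1 and 3 agree on G; apply G→E and equate their E entries. Rows 1 and 3 agree on B, C, D; apply B, C, D→E, F and equate their E, F entries. Rows 1 and 2 agree on F; apply F→B, E and equate their B, E entries. Rows 1 and 2 agree on B, E; apply B, E→D and equate their D entries. Row 1 is now all distinguished symbols — the join is lossless.
Dependency preservation: E → F, G; B, C, D → E, F; F → B, E are not contained in any single fragment, but the restricted closure of each left-hand side across the fragments still reaches the right-hand side; the remaining FDs each lie inside some fragment. All dependencies are preserved.

lossless and dependency-preserving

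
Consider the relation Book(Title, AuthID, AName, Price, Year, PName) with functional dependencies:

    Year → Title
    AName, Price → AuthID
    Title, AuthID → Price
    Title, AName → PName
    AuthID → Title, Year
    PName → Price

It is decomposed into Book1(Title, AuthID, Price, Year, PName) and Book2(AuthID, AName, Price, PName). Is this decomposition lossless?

Common attributes: Book1 ∩ Book2 = {AuthID, Price, PName}.
Closure of {AuthID, Price, PName}: AuthID → Title, Year applies, adding Title, Year. So (AuthID, Price, PName)⁺ = {Title, AuthID, Price, Year, PName}.
This closure contains every attribute of Book1, so Book1 ∩ Book2 → Book1. The join is lossless.

Yes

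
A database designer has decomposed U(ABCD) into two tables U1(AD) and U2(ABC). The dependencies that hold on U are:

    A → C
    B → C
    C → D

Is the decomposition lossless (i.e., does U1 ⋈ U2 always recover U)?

Common attributes: U1 ∩ U2 = {A}.
Closure of {A}: A → C applies, adding C; C → D applies, adding D. So (A)⁺ = {ACD}.
This closure contains every attribute of U1, so U1 ∩ U2 → U1. The join is lossless.

Yes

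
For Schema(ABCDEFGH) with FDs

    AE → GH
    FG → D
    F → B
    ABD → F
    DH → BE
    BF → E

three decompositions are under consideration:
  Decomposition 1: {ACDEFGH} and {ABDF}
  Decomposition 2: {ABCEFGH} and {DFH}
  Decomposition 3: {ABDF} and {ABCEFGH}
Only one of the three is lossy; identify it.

Decomposition 1: common = {ADF}, closure = {ABDEFGH} → lossless.
Decomposition 2: common = {FH}, closure = {BEFH} → lossy.
Decomposition 3: common = {ABF}, closure = {ABDEFGH} → lossless.

Decomposition 2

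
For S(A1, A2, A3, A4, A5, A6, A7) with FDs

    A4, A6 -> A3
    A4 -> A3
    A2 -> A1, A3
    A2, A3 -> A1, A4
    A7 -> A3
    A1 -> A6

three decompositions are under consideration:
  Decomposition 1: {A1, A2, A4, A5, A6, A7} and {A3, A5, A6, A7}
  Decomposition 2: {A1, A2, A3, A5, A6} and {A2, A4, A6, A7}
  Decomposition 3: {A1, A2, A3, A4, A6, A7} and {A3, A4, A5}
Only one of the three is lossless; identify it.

Decomposition 1: common = {A5, A6, A7}, closure = {A3, A5, A6, A7} → lossless.
Decomposition 2: common = {A2, A6}, closure = {A1, A2, A3, A4, A6} → lossy.
Decomposition 3: common = {A3, A4}, closure = {A3, A4} → lossy.

Decomposition 1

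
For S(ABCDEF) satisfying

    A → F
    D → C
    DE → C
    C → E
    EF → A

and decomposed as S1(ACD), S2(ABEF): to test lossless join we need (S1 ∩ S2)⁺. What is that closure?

AF

S1 ∩ S2 = {A}.
A → F applies, adding F
Closure: {AF}.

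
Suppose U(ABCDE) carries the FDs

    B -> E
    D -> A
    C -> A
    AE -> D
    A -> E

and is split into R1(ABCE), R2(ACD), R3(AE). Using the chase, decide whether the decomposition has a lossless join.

Yes

Chase test. Columns are ABCDE; row i has aⱼ where attribute j ∈ Ri, else bᵢⱼ.
Initial tableau (one row per fragment):
  row 1: a1 a2 a3 b14 a5
  row 2: a1 b22 a3 a4 b25
  row 3: a1 b32 b33 b34 a5
Rows 1 and 3 agree on AE; apply AE→D and equate their D entries.
Rows 1 and 2 agree on A; apply A→E and equate their E entries.
Rows 1 and 2 agree on AE; apply AE→D and equate their D entries.
Row 1 is now all distinguished symbols — the join is lossless.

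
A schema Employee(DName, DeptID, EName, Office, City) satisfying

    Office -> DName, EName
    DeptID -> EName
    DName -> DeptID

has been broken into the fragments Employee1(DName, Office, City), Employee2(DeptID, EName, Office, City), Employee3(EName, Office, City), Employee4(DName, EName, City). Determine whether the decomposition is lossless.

Yes

Chase test. Columns are DName, DeptID, EName, Office, City; row i has aⱼ where attribute j ∈ Employeei, else bᵢⱼ.
Initial tableau (one row per fragment):
  row 1: a1 b12 b13 a4 a5
  row 2: b21 a2 a3 a4 a5
  row 3: b31 b32 a3 a4 a5
  row 4: a1 b42 a3 b44 a5
Rows 1 and 2 agree on Office; apply Office→DName, EName and equate their DName, EName entries.
Rows 1 and 3 agree on Office; apply Office→DName, EName and equate their DName, EName entries.
Rows 1 and 2 agree on DName; apply DName→DeptID and equate their DeptID entries.
Rows 1 and 3 agree on DName; apply DName→DeptID and equate their DeptID entries.
Rows 1 and 4 agree on DName; apply DName→DeptID and equate their DeptID entries.
Row 1 is now all distinguished symbols — the join is lossless.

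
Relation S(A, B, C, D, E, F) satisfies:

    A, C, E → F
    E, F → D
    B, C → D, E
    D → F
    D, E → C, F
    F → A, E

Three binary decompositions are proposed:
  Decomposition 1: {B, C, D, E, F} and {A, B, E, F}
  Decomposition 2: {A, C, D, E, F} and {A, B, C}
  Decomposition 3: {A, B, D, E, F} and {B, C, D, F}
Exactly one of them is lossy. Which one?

Decomposition 1: common = {B, E, F}, closure = {A, B, C, D, E, F} → lossless.
Decomposition 2: common = {A, C}, closure = {A, C} → lossy.
Decomposition 3: common = {B, D, F}, closure = {A, B, C, D, E, F} → lossless.

Decomposition 2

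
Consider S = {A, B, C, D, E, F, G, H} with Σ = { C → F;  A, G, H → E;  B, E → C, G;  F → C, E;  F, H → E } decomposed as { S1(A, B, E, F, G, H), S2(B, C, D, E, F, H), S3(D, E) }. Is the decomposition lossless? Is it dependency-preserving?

Lossless test (chase): Rows 1 and 2 agree on B, E; apply B, E→C, G and equate their C, G entries. No row becomes fully distinguished — the join is lossy.
Dependency preservation: B, E → C, G is not contained in any single fragment, but the restricted closure of its left-hand side across the fragments still reaches the right-hand side; the remaining FDs each lie inside some fragment. All dependencies are preserved.

lossy but dependency-preserving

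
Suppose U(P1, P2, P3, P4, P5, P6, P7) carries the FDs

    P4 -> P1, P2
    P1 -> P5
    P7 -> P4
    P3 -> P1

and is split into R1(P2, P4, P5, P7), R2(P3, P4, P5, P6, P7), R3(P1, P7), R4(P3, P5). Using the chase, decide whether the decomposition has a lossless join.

Yes

Chase test. Columns are P1, P2, P3, P4, P5, P6, P7; row i has aⱼ where attribute j ∈ Ri, else bᵢⱼ.
Initial tableau (one row per fragment):
  row 1: b11 a2 b13 a4 a5 b16 a7
  row 2: b21 b22 a3 a4 a5 a6 a7
  row 3: a1 b32 b33 b34 b35 b36 a7
  row 4: b41 b42 a3 b44 a5 b46 b47
Rows 1 and 2 agree on P4; apply P4→P1, P2 and equate their P1, P2 entries.
Rows 1 and 3 agree on P7; apply P7→P4 and equate their P4 entries.
Rows 2 and 4 agree on P3; apply P3→P1 and equate their P1 entries.
Rows 1 and 3 agree on P4; apply P4→P1, P2 and equate their P1, P2 entries.
Rows 1 and 3 agree on P1; apply P1→P5 and equate their P5 entries.
Row 2 is now all distinguished symbols — the join is lossless.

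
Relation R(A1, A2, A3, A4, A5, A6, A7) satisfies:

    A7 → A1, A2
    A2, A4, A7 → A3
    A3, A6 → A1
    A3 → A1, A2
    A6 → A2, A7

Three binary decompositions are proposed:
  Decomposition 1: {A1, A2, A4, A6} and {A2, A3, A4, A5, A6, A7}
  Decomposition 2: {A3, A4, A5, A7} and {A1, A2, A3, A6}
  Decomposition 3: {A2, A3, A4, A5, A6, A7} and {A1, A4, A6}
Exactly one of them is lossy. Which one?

Decomposition 2

Decomposition 1: common = {A2, A4, A6}, closure = {A1, A2, A3, A4, A6, A7} → lossless.
Decomposition 2: common = {A3}, closure = {A1, A2, A3} → lossy.
Decomposition 3: common = {A4, A6}, closure = {A1, A2, A3, A4, A6, A7} → lossless.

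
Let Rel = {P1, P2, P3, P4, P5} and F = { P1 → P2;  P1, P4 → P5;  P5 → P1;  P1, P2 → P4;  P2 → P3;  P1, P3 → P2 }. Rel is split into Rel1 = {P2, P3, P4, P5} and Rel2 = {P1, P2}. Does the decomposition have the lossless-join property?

Common attributes: Rel1 ∩ Rel2 = {P2}.
Closure of {P2}: P2 → P3 applies, adding P3. So (P2)⁺ = {P2, P3}.
The closure contains neither all of Rel1 = {P2, P3, P4, P5} nor all of Rel2 = {P1, P2}, so the common attributes are not a superkey of either fragment. The join is lossy.

No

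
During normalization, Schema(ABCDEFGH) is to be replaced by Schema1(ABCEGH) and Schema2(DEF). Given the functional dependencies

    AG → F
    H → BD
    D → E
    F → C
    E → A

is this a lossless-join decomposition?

Common attributes: Schema1 ∩ Schema2 = {E}.
Closure of {E}: E → A applies, adding A. So (E)⁺ = {AE}.
The closure contains neither all of Schema1 = {ABCEGH} nor all of Schema2 = {DEF}, so the common attributes are not a superkey of either fragment. The join is lossy.

No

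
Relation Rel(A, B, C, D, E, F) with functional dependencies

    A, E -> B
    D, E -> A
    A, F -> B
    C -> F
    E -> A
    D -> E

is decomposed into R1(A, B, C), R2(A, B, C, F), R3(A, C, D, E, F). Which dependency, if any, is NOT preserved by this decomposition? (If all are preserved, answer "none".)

Check A, E → B: no single fragment contains all of {A, B, E}, and the restricted closure of {A, E} across the fragments never reaches {B}.
D, E → A is preserved.
A, F → B is preserved.
C → F is preserved.
E → A is preserved.
D → E is preserved.

A, E -> B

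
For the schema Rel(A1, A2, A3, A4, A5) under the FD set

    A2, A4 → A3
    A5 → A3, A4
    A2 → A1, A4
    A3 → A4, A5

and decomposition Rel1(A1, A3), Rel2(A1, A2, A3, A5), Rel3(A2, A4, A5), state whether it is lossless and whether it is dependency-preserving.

lossless and dependency-preserving

Lossless test (chase): Rows 2 and 3 agree on A5; apply A5→A3, A4 and equate their A3, A4 entries. Rows 2 and 3 agree on A2; apply A2→A1, A4 and equate their A1, A4 entries. Rows 1 and 2 agree on A3; apply A3→A4, A5 and equate their A4, A5 entries. Row 2 is now all distinguished symbols — the join is lossless.
Dependency preservation: A2, A4 → A3; A5 → A3, A4; A2 → A1, A4; A3 → A4, A5 are not contained in any single fragment, but the restricted closure of each left-hand side across the fragments still reaches the right-hand side; the remaining FDs each lie inside some fragment. All dependencies are preserved.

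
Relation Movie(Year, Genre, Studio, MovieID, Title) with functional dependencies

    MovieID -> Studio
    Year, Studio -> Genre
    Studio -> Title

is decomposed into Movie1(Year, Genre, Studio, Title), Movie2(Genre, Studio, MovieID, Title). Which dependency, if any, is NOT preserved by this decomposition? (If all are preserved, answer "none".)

MovieID → Studio lies within Movie2.
Year, Studio → Genre lies within Movie1.
Studio → Title lies within Movie1.
Every dependency is enforceable on the fragments, so the decomposition is dependency-preserving.

none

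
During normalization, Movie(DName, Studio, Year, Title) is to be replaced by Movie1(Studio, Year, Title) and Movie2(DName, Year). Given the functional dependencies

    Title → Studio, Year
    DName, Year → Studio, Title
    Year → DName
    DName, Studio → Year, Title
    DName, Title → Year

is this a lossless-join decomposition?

Yes

Common attributes: Movie1 ∩ Movie2 = {Year}.
Closure of {Year}: Year → DName applies, adding DName; DName, Year → Studio, Title applies, adding Studio, Title. So (Year)⁺ = {DName, Studio, Year, Title}.
This closure contains every attribute of Movie1, so Movie1 ∩ Movie2 → Movie1. The join is lossless.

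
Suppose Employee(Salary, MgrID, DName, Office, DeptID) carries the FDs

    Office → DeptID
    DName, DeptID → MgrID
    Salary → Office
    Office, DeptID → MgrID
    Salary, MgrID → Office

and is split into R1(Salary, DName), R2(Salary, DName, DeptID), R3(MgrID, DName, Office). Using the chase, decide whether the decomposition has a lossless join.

Chase test. Columns are Salary, MgrID, DName, Office, DeptID; row i has aⱼ where attribute j ∈ Ri, else bᵢⱼ.
Initial tableau (one row per fragment):
  row 1: a1 b12 a3 b14 b15
  row 2: a1 b22 a3 b24 a5
  row 3: b31 a2 a3 a4 b35
Rows 1 and 2 agree on Salary; apply Salary→Office and equate their Office entries.
Rows 1 and 2 agree on Office; apply Office→DeptID and equate their DeptID entries.
Rows 1 and 2 agree on DName, DeptID; apply DName, DeptID→MgrID and equate their MgrID entries.
No row becomes fully distinguished — the join is lossy.

No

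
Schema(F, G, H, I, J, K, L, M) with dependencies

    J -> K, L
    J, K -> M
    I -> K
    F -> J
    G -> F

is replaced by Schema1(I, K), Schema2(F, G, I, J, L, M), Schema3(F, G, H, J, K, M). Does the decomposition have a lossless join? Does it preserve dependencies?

lossy but dependency-preserving

Lossless test (chase): Rows 2 and 3 agree on J; apply J→K, L and equate their K, L entries. No row becomes fully distinguished — the join is lossy.
Dependency preservation: J → K, L is not contained in any single fragment, but the restricted closure of its left-hand side across the fragments still reaches the right-hand side; the remaining FDs each lie inside some fragment. All dependencies are preserved.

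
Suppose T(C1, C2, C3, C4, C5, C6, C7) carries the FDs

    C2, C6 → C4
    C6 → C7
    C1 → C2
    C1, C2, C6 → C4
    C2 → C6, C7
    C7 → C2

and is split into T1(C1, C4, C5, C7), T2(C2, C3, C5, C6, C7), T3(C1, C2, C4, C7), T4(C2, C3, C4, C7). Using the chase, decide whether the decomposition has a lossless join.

No

Chase test. Columns are C1, C2, C3, C4, C5, C6, C7; row i has aⱼ where attribute j ∈ Ti, else bᵢⱼ.
Initial tableau (one row per fragment):
  row 1: a1 b12 b13 a4 a5 b16 a7
  row 2: b21 a2 a3 b24 a5 a6 a7
  row 3: a1 a2 b33 a4 b35 b36 a7
  row 4: b41 a2 a3 a4 b45 b46 a7
Rows 1 and 3 agree on C1; apply C1→C2 and equate their C2 entries.
Rows 1 and 2 agree on C2; apply C2→C6, C7 and equate their C6, C7 entries.
Rows 1 and 3 agree on C2; apply C2→C6, C7 and equate their C6, C7 entries.
Rows 1 and 4 agree on C2; apply C2→C6, C7 and equate their C6, C7 entries.
Rows 1 and 2 agree on C2, C6; apply C2, C6→C4 and equate their C4 entries.
No row becomes fully distinguished — the join is lossy.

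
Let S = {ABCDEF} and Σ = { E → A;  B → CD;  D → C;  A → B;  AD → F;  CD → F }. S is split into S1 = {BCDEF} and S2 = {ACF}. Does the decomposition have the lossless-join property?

Common attributes: S1 ∩ S2 = {CF}.
No dependency enlarges {CF}, so (CF)⁺ = {CF}.
The closure contains neither all of S1 = {BCDEF} nor all of S2 = {ACF}, so the common attributes are not a superkey of either fragment. The join is lossy.

No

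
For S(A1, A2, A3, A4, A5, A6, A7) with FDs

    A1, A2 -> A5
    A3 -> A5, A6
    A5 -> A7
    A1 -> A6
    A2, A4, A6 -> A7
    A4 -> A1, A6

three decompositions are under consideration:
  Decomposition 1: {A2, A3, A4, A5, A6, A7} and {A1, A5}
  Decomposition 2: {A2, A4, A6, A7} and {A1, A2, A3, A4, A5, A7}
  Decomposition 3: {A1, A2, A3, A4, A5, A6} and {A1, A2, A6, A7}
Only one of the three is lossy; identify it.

Decomposition 1

Decomposition 1: common = {A5}, closure = {A5, A7} → lossy.
Decomposition 2: common = {A2, A4, A7}, closure = {A1, A2, A4, A5, A6, A7} → lossless.
Decomposition 3: common = {A1, A2, A6}, closure = {A1, A2, A5, A6, A7} → lossless.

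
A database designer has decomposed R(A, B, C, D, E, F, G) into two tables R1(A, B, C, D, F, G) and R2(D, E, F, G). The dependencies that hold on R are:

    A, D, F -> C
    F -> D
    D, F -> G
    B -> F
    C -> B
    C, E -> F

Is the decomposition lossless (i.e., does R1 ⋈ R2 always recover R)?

Common attributes: R1 ∩ R2 = {D, F, G}.
No dependency enlarges {D, F, G}, so (D, F, G)⁺ = {D, F, G}.
The closure contains neither all of R1 = {A, B, C, D, F, G} nor all of R2 = {D, E, F, G}, so the common attributes are not a superkey of either fragment. The join is lossy.

No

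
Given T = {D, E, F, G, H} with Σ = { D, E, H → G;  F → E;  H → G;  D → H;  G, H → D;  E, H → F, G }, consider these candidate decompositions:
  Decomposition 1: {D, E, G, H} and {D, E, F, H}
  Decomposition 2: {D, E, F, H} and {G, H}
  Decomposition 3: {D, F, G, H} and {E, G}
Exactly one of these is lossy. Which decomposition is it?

Decomposition 3

Decomposition 1: common = {D, E, H}, closure = {D, E, F, G, H} → lossless.
Decomposition 2: common = {H}, closure = {D, G, H} → lossless.
Decomposition 3: common = {G}, closure = {G} → lossy.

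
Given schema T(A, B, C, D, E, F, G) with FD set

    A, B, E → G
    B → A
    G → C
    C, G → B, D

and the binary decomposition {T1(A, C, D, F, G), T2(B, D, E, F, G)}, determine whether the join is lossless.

Yes

Common attributes: T1 ∩ T2 = {D, F, G}.
Closure of {D, F, G}: G → C applies, adding C; C, G → B, D applies, adding B; B → A applies, adding A. So (D, F, G)⁺ = {A, B, C, D, F, G}.
This closure contains every attribute of T1, so T1 ∩ T2 → T1. The join is lossless.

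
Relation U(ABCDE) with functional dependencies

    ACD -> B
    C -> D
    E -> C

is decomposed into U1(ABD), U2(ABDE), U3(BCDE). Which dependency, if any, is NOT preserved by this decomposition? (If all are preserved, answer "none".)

Check ACD → B: no single fragment contains all of {ABCD}, and the restricted closure of {ACD} across the fragments never reaches {B}.
C → D is preserved.
E → C is preserved.

ACD -> B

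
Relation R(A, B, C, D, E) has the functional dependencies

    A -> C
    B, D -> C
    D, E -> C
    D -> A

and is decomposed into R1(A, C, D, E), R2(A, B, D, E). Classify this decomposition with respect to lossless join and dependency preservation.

Lossless test: (A, D, E)⁺ = {A, C, D, E}, which contains all of one fragment — lossless.
Dependency preservation: B, D → C is not contained in any single fragment, but the restricted closure of its left-hand side across the fragments still reaches the right-hand side; the remaining FDs each lie inside some fragment. All dependencies are preserved.

lossless and dependency-preserving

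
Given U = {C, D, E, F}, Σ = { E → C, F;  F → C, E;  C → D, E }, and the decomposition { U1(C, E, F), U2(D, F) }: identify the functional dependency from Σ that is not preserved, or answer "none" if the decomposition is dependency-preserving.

E → C, F lies within U1.
F → C, E lies within U1.
C → D, E: restricted closure across fragments reaches D, E.
Every dependency is enforceable on the fragments, so the decomposition is dependency-preserving.

none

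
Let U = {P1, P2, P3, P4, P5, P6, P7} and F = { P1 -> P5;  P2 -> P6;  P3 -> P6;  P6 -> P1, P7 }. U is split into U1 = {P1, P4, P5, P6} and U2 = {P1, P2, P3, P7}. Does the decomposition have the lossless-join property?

Common attributes: U1 ∩ U2 = {P1}.
Closure of {P1}: P1 → P5 applies, adding P5. So (P1)⁺ = {P1, P5}.
The closure contains neither all of U1 = {P1, P4, P5, P6} nor all of U2 = {P1, P2, P3, P7}, so the common attributes are not a superkey of either fragment. The join is lossy.

No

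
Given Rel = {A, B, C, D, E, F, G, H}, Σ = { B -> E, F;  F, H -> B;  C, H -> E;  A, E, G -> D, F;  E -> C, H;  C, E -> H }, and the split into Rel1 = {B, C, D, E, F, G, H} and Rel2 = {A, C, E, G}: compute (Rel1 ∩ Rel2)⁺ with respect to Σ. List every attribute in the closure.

Rel1 ∩ Rel2 = {C, E, G}.
E → C, H applies, adding H
Closure: {C, E, G, H}.

C, E, G, H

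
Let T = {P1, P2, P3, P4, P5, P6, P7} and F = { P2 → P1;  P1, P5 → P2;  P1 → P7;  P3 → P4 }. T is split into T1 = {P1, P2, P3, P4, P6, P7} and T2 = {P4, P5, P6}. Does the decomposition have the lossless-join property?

No

Common attributes: T1 ∩ T2 = {P4, P6}.
No dependency enlarges {P4, P6}, so (P4, P6)⁺ = {P4, P6}.
The closure contains neither all of T1 = {P1, P2, P3, P4, P6, P7} nor all of T2 = {P4, P5, P6}, so the common attributes are not a superkey of either fragment. The join is lossy.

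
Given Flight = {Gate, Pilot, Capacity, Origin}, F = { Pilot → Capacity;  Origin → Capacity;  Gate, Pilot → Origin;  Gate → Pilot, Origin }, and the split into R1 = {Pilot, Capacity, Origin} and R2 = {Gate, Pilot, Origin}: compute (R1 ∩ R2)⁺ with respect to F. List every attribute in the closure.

R1 ∩ R2 = {Pilot, Origin}.
Pilot → Capacity applies, adding Capacity
Closure: {Pilot, Capacity, Origin}.

Pilot, Capacity, Origin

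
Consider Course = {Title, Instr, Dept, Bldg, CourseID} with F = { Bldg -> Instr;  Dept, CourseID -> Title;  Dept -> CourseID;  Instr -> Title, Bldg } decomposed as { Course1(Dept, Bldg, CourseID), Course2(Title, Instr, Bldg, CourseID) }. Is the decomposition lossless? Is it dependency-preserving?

lossless but not dependency-preserving

Lossless test: (Bldg, CourseID)⁺ = {Title, Instr, Bldg, CourseID}, which contains all of one fragment — lossless.
Dependency preservation: the restricted closure of {Dept, CourseID} across the fragments never reaches {Title}, so Dept, CourseID → Title cannot be enforced without a join — not preserved.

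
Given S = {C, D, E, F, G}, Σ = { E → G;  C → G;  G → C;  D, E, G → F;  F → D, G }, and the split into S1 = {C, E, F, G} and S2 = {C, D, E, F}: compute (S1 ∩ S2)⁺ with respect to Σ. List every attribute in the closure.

S1 ∩ S2 = {C, E, F}.
E → G applies, adding G
F → D, G applies, adding D
Closure: {C, D, E, F, G}.

C, D, E, F, G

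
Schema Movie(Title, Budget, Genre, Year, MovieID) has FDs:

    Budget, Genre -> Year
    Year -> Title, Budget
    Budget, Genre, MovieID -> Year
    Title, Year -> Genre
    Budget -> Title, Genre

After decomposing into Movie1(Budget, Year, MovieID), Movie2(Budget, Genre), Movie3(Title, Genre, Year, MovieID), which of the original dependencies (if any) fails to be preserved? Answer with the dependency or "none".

Budget, Genre → Year: restricted closure across fragments reaches Year.
Year → Title, Budget: restricted closure across fragments reaches Title, Budget.
Budget, Genre, MovieID → Year: restricted closure across fragments reaches Year.
Title, Year → Genre lies within Movie3.
Budget → Title, Genre: restricted closure across fragments reaches Title, Genre.
Every dependency is enforceable on the fragments, so the decomposition is dependency-preserving.

none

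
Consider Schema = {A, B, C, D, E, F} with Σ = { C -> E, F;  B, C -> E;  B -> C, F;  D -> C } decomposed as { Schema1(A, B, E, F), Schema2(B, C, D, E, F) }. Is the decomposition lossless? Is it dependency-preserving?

Lossless test: (B, E, F)⁺ = {B, C, E, F}, which is a superkey of neither fragment — lossy.
Dependency preservation: every FD's attributes lie within a single fragment, so each can be enforced locally — preserved.

lossy but dependency-preserving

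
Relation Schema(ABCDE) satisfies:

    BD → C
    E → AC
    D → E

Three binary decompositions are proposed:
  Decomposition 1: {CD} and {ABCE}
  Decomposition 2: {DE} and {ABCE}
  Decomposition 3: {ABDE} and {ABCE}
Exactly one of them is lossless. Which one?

Decomposition 1: common = {C}, closure = {C} → lossy.
Decomposition 2: common = {E}, closure = {ACE} → lossy.
Decomposition 3: common = {ABE}, closure = {ABCE} → lossless.

Decomposition 3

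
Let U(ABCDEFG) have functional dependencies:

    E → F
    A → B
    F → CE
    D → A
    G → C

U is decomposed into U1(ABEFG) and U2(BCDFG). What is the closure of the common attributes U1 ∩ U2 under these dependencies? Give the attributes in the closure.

U1 ∩ U2 = {BFG}.
F → CE applies, adding CE
Closure: {BCEFG}.

BCEFG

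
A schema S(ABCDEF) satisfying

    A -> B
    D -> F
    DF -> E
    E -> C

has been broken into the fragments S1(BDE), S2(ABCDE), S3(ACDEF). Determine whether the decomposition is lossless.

Yes

Chase test. Columns are ABCDEF; row i has aⱼ where attribute j ∈ Si, else bᵢⱼ.
Initial tableau (one row per fragment):
  row 1: b11 a2 b13 a4 a5 b16
  row 2: a1 a2 a3 a4 a5 b26
  row 3: a1 b32 a3 a4 a5 a6
Rows 2 and 3 agree on A; apply A→B and equate their B entries.
Rows 1 and 2 agree on D; apply D→F and equate their F entries.
Rows 1 and 3 agree on D; apply D→F and equate their F entries.
Rows 1 and 2 agree on E; apply E→C and equate their C entries.
Row 2 is now all distinguished symbols — the join is lossless.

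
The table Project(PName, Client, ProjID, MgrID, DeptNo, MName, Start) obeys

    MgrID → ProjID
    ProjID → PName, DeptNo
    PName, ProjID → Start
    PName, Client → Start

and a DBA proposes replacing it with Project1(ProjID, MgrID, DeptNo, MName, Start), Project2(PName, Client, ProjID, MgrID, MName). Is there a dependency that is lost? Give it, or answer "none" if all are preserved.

Check PName, Client → Start: no single fragment contains all of {PName, Client, Start}, and the restricted closure of {PName, Client} across the fragments never reaches {Start}.
MgrID → ProjID is preserved.
ProjID → PName, DeptNo is preserved.
PName, ProjID → Start is preserved.

PName, Client → Start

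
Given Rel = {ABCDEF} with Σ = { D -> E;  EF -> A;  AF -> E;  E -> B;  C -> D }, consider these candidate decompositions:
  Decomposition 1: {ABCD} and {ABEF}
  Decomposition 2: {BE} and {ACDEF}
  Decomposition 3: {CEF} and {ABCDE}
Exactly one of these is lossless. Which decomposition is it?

Decomposition 2

Decomposition 1: common = {AB}, closure = {AB} → lossy.
Decomposition 2: common = {E}, closure = {BE} → lossless.
Decomposition 3: common = {CE}, closure = {BCDE} → lossy.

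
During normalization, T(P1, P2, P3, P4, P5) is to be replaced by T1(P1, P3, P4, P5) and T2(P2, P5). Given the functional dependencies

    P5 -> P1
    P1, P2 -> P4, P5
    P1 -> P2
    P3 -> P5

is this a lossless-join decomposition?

Common attributes: T1 ∩ T2 = {P5}.
Closure of {P5}: P5 → P1 applies, adding P1; P1 → P2 applies, adding P2; P1, P2 → P4, P5 applies, adding P4. So (P5)⁺ = {P1, P2, P4, P5}.
This closure contains every attribute of T2, so T1 ∩ T2 → T2. The join is lossless.

Yes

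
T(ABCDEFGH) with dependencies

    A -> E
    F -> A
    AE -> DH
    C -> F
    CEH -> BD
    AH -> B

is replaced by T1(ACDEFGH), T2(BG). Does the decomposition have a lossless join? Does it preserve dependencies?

lossy and not dependency-preserving

Lossless test: (G)⁺ = {G}, which is a superkey of neither fragment — lossy.
Dependency preservation: the restricted closure of {CEH} across the fragments never reaches {BD}, so CEH → BD cannot be enforced without a join — not preserved.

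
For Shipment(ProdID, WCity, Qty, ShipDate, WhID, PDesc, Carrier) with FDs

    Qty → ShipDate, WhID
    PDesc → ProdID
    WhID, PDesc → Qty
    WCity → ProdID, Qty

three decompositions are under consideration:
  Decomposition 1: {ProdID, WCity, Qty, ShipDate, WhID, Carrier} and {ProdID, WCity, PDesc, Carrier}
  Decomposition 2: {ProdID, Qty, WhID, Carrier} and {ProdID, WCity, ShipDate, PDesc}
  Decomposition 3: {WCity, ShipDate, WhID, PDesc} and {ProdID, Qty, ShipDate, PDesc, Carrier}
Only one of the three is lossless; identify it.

Decomposition 1: common = {ProdID, WCity, Carrier}, closure = {ProdID, WCity, Qty, ShipDate, WhID, Carrier} → lossless.
Decomposition 2: common = {ProdID}, closure = {ProdID} → lossy.
Decomposition 3: common = {ShipDate, PDesc}, closure = {ProdID, ShipDate, PDesc} → lossy.

Decomposition 1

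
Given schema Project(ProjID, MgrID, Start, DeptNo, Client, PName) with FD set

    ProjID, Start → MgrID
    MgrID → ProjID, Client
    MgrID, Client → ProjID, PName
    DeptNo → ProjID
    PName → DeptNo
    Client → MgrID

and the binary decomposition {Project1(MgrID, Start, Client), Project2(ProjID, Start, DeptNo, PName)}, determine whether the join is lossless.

No

Common attributes: Project1 ∩ Project2 = {Start}.
No dependency enlarges {Start}, so (Start)⁺ = {Start}.
The closure contains neither all of Project1 = {MgrID, Start, Client} nor all of Project2 = {ProjID, Start, DeptNo, PName}, so the common attributes are not a superkey of either fragment. The join is lossy.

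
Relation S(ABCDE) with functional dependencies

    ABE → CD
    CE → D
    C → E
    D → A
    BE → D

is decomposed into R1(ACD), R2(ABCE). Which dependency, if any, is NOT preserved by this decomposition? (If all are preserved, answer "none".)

ABE → CD: restricted closure across fragments reaches CD.
CE → D: restricted closure across fragments reaches D.
C → E lies within R2.
D → A lies within R1.
BE → D: restricted closure across fragments reaches D.
Every dependency is enforceable on the fragments, so the decomposition is dependency-preserving.

none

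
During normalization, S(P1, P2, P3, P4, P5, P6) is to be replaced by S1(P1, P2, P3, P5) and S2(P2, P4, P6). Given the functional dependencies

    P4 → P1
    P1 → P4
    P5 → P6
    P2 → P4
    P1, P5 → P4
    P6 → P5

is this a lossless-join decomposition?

No

Common attributes: S1 ∩ S2 = {P2}.
Closure of {P2}: P2 → P4 applies, adding P4; P4 → P1 applies, adding P1. So (P2)⁺ = {P1, P2, P4}.
The closure contains neither all of S1 = {P1, P2, P3, P5} nor all of S2 = {P2, P4, P6}, so the common attributes are not a superkey of either fragment. The join is lossy.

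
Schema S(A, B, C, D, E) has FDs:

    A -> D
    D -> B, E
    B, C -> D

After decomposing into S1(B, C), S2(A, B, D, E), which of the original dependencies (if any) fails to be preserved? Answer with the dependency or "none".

Check B, C → D: no single fragment contains all of {B, C, D}, and the restricted closure of {B, C} across the fragments never reaches {D}.
A → D is preserved.
D → B, E is preserved.

B, C -> D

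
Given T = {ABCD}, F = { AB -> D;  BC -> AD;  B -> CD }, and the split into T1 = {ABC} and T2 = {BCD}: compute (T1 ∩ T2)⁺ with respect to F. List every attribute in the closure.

ABCD

T1 ∩ T2 = {BC}.
BC → AD applies, adding AD
Closure: {ABCD}.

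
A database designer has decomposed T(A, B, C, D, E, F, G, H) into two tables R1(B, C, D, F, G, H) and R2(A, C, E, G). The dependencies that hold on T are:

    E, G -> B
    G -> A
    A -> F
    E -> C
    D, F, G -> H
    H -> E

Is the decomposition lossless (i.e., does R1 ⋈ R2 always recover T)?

Common attributes: R1 ∩ R2 = {C, G}.
Closure of {C, G}: G → A applies, adding A; A → F applies, adding F. So (C, G)⁺ = {A, C, F, G}.
The closure contains neither all of R1 = {B, C, D, F, G, H} nor all of R2 = {A, C, E, G}, so the common attributes are not a superkey of either fragment. The join is lossy.

No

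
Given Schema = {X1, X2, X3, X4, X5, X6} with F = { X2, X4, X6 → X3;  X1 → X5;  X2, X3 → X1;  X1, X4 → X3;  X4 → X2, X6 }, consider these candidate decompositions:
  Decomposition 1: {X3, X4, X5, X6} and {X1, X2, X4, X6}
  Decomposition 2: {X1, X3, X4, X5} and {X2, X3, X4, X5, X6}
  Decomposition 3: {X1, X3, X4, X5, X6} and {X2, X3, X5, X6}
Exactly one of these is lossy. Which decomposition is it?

Decomposition 1: common = {X4, X6}, closure = {X1, X2, X3, X4, X5, X6} → lossless.
Decomposition 2: common = {X3, X4, X5}, closure = {X1, X2, X3, X4, X5, X6} → lossless.
Decomposition 3: common = {X3, X5, X6}, closure = {X3, X5, X6} → lossy.

Decomposition 3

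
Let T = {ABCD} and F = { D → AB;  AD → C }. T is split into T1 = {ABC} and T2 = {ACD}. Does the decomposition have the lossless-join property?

Common attributes: T1 ∩ T2 = {AC}.
No dependency enlarges {AC}, so (AC)⁺ = {AC}.
The closure contains neither all of T1 = {ABC} nor all of T2 = {ACD}, so the common attributes are not a superkey of either fragment. The join is lossy.

No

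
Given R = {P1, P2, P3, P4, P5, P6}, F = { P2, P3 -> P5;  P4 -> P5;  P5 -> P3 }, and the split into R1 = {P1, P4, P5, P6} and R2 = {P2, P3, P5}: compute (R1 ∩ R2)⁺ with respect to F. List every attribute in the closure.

R1 ∩ R2 = {P5}.
P5 → P3 applies, adding P3
Closure: {P3, P5}.

P3, P5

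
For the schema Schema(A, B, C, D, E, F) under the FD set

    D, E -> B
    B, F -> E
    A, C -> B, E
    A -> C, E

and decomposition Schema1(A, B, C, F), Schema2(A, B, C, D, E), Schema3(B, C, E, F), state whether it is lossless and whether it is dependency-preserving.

lossy but dependency-preserving

Lossless test (chase): Rows 1 and 3 agree on B, F; apply B, F→E and equate their E entries. No row becomes fully distinguished — the join is lossy.
Dependency preservation: every FD's attributes lie within a single fragment, so each can be enforced locally — preserved.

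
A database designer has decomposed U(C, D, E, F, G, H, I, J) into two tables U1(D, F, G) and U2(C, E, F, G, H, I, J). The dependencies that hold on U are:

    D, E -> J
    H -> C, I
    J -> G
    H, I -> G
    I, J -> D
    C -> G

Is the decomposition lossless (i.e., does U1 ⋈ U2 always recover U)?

No

Common attributes: U1 ∩ U2 = {F, G}.
No dependency enlarges {F, G}, so (F, G)⁺ = {F, G}.
The closure contains neither all of U1 = {D, F, G} nor all of U2 = {C, E, F, G, H, I, J}, so the common attributes are not a superkey of either fragment. The join is lossy.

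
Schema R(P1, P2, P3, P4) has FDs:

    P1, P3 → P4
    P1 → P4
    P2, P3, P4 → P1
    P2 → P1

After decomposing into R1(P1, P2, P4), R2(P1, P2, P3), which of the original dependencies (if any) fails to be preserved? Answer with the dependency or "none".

none

P1, P3 → P4: restricted closure across fragments reaches P4.
P1 → P4 lies within R1.
P2, P3, P4 → P1: restricted closure across fragments reaches P1.
P2 → P1 lies within R1.
Every dependency is enforceable on the fragments, so the decomposition is dependency-preserving.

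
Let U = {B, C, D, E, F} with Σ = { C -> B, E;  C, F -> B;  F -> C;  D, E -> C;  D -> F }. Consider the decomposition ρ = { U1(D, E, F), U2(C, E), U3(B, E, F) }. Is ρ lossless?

No

Chase test. Columns are B, C, D, E, F; row i has aⱼ where attribute j ∈ Ui, else bᵢⱼ.
Initial tableau (one row per fragment):
  row 1: b11 b12 a3 a4 a5
  row 2: b21 a2 b23 a4 b25
  row 3: a1 b32 b33 a4 a5
Rows 1 and 3 agree on F; apply F→C and equate their C entries.
Rows 1 and 3 agree on C; apply C→B, E and equate their B, E entries.
No row becomes fully distinguished — the join is lossy.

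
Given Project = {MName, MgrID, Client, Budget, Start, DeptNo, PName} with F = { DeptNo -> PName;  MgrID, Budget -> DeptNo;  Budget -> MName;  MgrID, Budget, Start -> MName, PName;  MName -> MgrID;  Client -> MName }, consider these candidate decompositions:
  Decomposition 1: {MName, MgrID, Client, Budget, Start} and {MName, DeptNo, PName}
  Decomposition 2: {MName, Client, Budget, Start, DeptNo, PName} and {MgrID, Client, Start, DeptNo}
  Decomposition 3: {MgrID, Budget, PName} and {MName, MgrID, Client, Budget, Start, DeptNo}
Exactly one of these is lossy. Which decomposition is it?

Decomposition 1: common = {MName}, closure = {MName, MgrID} → lossy.
Decomposition 2: common = {Client, Start, DeptNo}, closure = {MName, MgrID, Client, Start, DeptNo, PName} → lossless.
Decomposition 3: common = {MgrID, Budget}, closure = {MName, MgrID, Budget, DeptNo, PName} → lossless.

Decomposition 1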